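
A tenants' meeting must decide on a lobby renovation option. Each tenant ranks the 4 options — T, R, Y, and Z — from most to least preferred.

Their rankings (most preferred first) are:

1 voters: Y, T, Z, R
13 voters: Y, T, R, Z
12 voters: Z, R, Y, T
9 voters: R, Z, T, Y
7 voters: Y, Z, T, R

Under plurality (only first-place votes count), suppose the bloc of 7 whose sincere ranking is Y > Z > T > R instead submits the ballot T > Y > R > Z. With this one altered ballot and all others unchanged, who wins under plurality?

First-place totals with the altered ballot: T 7, R 9, Y 14, Z 12.
The winner is unchanged: still Y.

Y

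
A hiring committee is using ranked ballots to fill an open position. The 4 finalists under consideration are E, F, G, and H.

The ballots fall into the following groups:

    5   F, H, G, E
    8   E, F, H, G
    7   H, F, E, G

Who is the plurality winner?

First-place vote totals:
  E: 8
  F: 5
  G: 0
  H: 7
E has the most first-place votes.

E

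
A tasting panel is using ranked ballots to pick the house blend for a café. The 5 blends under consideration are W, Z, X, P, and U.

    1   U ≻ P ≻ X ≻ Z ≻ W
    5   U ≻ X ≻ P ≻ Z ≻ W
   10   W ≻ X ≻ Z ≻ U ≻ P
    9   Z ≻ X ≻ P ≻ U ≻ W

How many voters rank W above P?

10

Ballots ranking W above P: 10.
Ballots ranking P above W: 1+5+9 = 15.
So 10 of 25 voters prefer W to P.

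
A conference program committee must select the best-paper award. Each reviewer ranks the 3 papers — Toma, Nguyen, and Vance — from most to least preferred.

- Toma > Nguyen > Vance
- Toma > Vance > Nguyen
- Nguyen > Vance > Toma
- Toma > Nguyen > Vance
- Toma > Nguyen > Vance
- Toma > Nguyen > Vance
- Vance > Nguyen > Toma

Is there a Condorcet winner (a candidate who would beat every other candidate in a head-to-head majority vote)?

Head-to-head results (7 voters total):
Toma vs Nguyen: Toma wins 5–2.
Toma vs Vance: Toma wins 5–2.
Nguyen vs Vance: Nguyen wins 5–2.
Toma beats each rival — Nguyen (5–2), Vance (5–2) — so Toma is the Condorcet winner.

Yes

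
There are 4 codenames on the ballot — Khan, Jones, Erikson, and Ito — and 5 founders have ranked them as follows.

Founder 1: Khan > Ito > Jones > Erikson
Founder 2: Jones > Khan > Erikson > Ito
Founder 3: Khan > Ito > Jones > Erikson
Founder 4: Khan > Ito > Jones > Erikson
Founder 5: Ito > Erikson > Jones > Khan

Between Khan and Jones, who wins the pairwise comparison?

Khan

Ballots ranking Khan above Jones: 3.
Ballots ranking Jones above Khan: 2.
Khan wins the head-to-head, 3–2.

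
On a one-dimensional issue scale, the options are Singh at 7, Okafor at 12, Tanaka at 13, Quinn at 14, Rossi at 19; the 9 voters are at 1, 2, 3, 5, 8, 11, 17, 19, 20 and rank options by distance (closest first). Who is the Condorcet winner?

Singh

With single-peaked preferences on a line, the Condorcet winner is the candidate closest to the median voter.
The median voter (position 8) is closest to Singh at 7.
Check: Singh vs Quinn — voters closer to Singh: 5 of 9.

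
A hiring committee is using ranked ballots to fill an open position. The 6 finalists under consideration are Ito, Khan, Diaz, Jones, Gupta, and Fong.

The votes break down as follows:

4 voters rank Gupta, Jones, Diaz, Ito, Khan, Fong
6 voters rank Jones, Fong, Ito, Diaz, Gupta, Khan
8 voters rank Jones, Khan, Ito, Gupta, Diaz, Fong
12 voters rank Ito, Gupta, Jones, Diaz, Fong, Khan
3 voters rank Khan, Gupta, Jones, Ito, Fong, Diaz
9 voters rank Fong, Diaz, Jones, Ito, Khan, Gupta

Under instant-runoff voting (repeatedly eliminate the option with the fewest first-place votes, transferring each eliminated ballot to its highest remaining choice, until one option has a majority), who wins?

Round 1: Jones 14, Ito 12, Fong 9, Gupta 4, Khan 3, Diaz 0. Diaz has the fewest and is eliminated.
Round 2: Jones 14, Ito 12, Fong 9, Gupta 4, Khan 3. Khan has the fewest and is eliminated.
Round 3: Jones 14, Ito 12, Fong 9, Gupta 7. Gupta has the fewest and is eliminated.
Round 4: Jones 21, Ito 12, Fong 9. Fong has the fewest and is eliminated.
Round 5: Jones 30, Ito 12. Jones has a majority.

Jones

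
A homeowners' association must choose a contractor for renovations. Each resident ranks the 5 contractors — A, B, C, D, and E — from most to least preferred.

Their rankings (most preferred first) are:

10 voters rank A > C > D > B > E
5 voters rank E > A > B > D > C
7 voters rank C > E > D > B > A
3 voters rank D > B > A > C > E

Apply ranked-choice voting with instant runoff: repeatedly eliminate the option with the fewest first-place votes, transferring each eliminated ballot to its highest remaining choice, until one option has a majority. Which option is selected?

Round 1: A 10, C 7, E 5, D 3, B 0. B has the fewest and is eliminated.
Round 2: A 10, C 7, E 5, D 3. D has the fewest and is eliminated.
Round 3: A 13, C 7, E 5. A has a majority.

A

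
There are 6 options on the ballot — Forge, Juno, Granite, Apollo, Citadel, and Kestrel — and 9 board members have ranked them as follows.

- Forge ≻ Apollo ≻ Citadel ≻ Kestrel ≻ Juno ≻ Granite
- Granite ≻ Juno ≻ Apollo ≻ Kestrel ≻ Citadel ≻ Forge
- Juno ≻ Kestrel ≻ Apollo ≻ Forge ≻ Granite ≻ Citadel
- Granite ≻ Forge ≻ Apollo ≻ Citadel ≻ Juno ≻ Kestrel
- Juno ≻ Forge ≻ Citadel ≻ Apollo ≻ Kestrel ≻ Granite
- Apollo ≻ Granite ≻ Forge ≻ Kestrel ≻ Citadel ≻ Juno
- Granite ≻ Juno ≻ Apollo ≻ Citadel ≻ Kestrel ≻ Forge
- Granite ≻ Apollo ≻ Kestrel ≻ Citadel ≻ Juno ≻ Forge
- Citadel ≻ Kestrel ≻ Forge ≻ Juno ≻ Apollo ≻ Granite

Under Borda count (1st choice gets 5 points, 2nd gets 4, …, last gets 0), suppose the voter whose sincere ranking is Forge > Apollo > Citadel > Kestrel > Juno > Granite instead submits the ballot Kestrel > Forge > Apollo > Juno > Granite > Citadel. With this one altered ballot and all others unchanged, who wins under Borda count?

Borda totals with the altered ballot: Forge 20, Juno 24, Granite 26, Apollo 27, Citadel 16, Kestrel 22.
The winner is unchanged: still Apollo.

Apollo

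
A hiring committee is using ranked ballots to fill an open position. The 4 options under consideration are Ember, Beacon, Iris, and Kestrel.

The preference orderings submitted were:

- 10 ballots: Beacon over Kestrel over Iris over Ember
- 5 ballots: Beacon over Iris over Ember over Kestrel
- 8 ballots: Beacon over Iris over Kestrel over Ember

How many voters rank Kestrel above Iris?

Ballots ranking Kestrel above Iris: 10.
Ballots ranking Iris above Kestrel: 5+8 = 13.
So 10 of 23 voters prefer Kestrel to Iris.

10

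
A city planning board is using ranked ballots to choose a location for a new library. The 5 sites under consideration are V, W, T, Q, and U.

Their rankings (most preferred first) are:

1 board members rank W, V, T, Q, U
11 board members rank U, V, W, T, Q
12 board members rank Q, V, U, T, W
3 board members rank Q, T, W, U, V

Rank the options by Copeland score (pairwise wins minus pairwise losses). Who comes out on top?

Q

Pairwise results:
  V vs W: V wins 23–4.
  V vs T: V wins 24–3.
  V vs Q: Q wins 15–12.
  V vs U: U wins 14–13.
  W vs T: T wins 15–12.
  W vs Q: Q wins 15–12.
  W vs U: U wins 23–4.
  T vs Q: Q wins 15–12.
  T vs U: U wins 23–4.
  Q vs U: Q wins 16–11.
Copeland scores (wins − losses):
  V: 2 − 2 = 0
  W: 0 − 4 = -4
  T: 1 − 3 = -2
  Q: 4 − 0 = 4
  U: 3 − 1 = 2
Q has the best Copeland score.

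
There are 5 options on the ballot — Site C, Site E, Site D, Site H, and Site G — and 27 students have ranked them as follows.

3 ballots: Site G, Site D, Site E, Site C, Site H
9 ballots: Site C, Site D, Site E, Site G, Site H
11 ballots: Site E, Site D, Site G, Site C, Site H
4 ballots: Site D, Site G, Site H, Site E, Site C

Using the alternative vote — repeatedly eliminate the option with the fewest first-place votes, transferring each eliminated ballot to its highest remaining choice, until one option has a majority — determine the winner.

Site E

Round 1: Site E 11, Site C 9, Site D 4, Site G 3, Site H 0. Site H has the fewest and is eliminated.
Round 2: Site E 11, Site C 9, Site D 4, Site G 3. Site G has the fewest and is eliminated.
Round 3: Site E 11, Site C 9, Site D 7. Site D has the fewest and is eliminated.
Round 4: Site E 18, Site C 9. Site E has a majority.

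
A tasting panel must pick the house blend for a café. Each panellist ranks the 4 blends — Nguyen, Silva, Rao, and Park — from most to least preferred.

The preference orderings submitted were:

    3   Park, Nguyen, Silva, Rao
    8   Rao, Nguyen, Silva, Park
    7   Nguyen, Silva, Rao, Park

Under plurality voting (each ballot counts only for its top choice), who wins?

Rao

First-place vote totals:
  Nguyen: 7
  Silva: 0
  Rao: 8
  Park: 3
Rao has the most first-place votes.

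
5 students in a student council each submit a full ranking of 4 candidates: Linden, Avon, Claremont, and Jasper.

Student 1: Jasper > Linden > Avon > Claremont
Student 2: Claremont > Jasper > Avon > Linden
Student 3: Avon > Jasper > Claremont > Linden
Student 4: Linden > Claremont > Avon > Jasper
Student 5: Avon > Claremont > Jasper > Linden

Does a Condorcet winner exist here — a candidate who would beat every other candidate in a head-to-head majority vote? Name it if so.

Head-to-head results (5 voters total):
Linden vs Avon: Avon wins 3–2.
Linden vs Claremont: Claremont wins 3–2.
Linden vs Jasper: Jasper wins 4–1.
Avon vs Claremont: Avon wins 3–2.
Avon vs Jasper: Avon wins 3–2.
Claremont vs Jasper: Claremont wins 3–2.
Avon beats each rival — Linden (3–2), Claremont (3–2), Jasper (3–2) — so Avon is the Condorcet winner.

Avon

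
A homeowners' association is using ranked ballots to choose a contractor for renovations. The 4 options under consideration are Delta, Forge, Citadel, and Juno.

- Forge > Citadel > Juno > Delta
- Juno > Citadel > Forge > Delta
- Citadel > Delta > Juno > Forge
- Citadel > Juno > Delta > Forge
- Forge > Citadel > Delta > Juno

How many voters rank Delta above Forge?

Ballots ranking Delta above Forge: 2.
Ballots ranking Forge above Delta: 3.
So 2 of 5 voters prefer Delta to Forge.

2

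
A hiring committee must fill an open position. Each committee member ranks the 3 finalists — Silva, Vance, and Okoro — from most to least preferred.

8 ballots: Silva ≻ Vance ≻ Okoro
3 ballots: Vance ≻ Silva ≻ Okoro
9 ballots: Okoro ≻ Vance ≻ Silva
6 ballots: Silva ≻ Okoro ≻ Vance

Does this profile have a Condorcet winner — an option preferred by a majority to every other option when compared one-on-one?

Head-to-head results (26 voters total):
Silva vs Vance: Silva wins 14–12.
Silva vs Okoro: Silva wins 17–9.
Vance vs Okoro: Okoro wins 15–11.
Silva beats each rival — Vance (14–12), Okoro (17–9) — so Silva is the Condorcet winner.

Yes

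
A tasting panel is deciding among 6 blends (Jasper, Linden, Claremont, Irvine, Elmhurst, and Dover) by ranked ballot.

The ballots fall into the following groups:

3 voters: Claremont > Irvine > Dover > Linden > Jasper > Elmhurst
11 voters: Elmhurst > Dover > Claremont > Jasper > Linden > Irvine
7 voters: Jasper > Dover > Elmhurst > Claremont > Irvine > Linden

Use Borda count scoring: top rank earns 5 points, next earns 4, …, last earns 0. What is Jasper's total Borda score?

Borda scores:
  Jasper: 3·1 + 11·2 + 7·5 = 60
  Linden: 3·2 + 11·1 + 7·0 = 17
  Claremont: 3·5 + 11·3 + 7·2 = 62
  Irvine: 3·4 + 11·0 + 7·1 = 19
  Elmhurst: 3·0 + 11·5 + 7·3 = 76
  Dover: 3·3 + 11·4 + 7·4 = 81

60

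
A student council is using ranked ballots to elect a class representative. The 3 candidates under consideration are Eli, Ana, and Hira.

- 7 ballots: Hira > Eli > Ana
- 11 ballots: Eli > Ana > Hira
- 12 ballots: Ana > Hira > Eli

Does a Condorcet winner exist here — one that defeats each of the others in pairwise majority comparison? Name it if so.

There is no Condorcet winner

Head-to-head results (30 voters total):
Eli vs Ana: Eli wins 18–12.
Eli vs Hira: Hira wins 19–11.
Ana vs Hira: Ana wins 23–7.
No candidate beats all others: Eli beats Ana beats Hira beats Eli, a majority cycle.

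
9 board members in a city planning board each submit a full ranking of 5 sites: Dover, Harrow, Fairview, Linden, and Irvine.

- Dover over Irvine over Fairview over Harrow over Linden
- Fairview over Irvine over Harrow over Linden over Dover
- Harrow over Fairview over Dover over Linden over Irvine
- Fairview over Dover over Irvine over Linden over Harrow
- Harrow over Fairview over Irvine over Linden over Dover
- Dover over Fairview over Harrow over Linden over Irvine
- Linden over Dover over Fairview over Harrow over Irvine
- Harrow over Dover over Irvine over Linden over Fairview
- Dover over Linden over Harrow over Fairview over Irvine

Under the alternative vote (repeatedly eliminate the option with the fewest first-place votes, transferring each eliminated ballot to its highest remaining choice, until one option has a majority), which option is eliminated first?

Irvine

Round 1: Dover 3, Harrow 3, Fairview 2, Linden 1, Irvine 0. Irvine has the fewest and is eliminated.
Round 2: Dover 3, Harrow 3, Fairview 2, Linden 1. Linden has the fewest and is eliminated.
Round 3: Dover 4, Harrow 3, Fairview 2. Fairview has the fewest and is eliminated.
Round 4: Dover 5, Harrow 4. Dover has a majority.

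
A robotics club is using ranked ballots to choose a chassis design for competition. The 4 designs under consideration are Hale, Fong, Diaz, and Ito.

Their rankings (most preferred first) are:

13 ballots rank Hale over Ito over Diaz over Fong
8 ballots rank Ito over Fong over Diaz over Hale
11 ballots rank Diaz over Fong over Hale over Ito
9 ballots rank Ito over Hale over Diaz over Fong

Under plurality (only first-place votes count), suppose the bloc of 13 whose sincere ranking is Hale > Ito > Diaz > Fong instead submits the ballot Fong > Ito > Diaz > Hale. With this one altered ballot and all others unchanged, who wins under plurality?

Ito

First-place totals with the altered ballot: Hale 0, Fong 13, Diaz 11, Ito 17.
The winner is unchanged: still Ito.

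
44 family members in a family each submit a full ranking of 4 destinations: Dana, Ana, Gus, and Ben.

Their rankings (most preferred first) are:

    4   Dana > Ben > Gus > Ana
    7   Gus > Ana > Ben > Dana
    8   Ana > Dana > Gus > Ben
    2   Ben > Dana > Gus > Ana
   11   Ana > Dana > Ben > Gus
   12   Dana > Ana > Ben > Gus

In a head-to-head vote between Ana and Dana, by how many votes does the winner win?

Ballots ranking Ana above Dana: 7+8+11 = 26.
Ballots ranking Dana above Ana: 4+2+12 = 18.
Ana wins 26–18, a margin of 8.

8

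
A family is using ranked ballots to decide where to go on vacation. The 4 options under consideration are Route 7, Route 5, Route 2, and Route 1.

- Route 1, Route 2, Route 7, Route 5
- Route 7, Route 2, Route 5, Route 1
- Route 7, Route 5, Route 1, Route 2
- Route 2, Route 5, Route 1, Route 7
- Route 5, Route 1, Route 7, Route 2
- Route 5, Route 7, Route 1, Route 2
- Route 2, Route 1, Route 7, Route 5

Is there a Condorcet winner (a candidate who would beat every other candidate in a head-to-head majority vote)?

Head-to-head results (7 voters total):
Route 7 vs Route 5: Route 7 wins 4–3.
Route 7 vs Route 2: Route 7 wins 4–3.
Route 7 vs Route 1: Route 1 wins 4–3.
Route 5 vs Route 2: Route 2 wins 4–3.
Route 5 vs Route 1: Route 5 wins 5–2.
Route 2 vs Route 1: Route 1 wins 4–3.
No candidate beats all others: Route 7 beats Route 5 beats Route 1 beats Route 7, a majority cycle.

No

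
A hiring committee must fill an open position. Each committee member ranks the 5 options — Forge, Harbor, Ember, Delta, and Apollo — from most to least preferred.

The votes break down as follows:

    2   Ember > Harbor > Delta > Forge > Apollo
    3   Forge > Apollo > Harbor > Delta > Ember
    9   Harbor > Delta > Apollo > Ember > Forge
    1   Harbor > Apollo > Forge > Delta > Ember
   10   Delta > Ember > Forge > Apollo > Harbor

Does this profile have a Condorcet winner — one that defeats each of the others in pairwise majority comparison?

Head-to-head results (25 voters total):
Forge vs Harbor: Forge wins 13–12.
Forge vs Ember: Ember wins 21–4.
Forge vs Delta: Delta wins 21–4.
Forge vs Apollo: Forge wins 15–10.
Harbor vs Ember: Harbor wins 13–12.
Harbor vs Delta: Harbor wins 15–10.
Harbor vs Apollo: Apollo wins 13–12.
Ember vs Delta: Delta wins 23–2.
Ember vs Apollo: Apollo wins 13–12.
Delta vs Apollo: Delta wins 21–4.
No candidate beats all others: Forge beats Harbor beats Ember beats Forge, a majority cycle.

No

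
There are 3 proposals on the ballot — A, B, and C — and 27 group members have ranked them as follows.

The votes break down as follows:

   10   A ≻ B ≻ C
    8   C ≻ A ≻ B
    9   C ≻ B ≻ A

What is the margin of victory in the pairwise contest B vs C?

Ballots ranking B above C: 10.
Ballots ranking C above B: 8+9 = 17.
C wins 17–10, a margin of 7.

7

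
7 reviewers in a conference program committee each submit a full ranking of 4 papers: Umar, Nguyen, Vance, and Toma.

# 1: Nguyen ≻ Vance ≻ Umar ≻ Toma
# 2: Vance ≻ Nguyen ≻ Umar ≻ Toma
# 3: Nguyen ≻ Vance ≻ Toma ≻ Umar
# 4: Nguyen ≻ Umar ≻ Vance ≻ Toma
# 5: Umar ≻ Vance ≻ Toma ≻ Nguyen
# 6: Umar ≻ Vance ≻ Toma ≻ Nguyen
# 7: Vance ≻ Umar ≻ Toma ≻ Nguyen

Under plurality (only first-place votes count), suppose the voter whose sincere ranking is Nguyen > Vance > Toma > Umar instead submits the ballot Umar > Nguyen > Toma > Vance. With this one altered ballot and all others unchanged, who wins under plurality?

Umar

First-place totals with the altered ballot: Umar 3, Nguyen 2, Vance 2, Toma 0.
The switch changes the winner from Nguyen to Umar.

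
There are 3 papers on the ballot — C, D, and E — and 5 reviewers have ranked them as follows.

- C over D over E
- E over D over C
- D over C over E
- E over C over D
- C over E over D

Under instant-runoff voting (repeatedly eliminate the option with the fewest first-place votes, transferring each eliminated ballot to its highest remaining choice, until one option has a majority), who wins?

C

Round 1: C 2, E 2, D 1. D has the fewest and is eliminated.
Round 2: C 3, E 2. C has a majority.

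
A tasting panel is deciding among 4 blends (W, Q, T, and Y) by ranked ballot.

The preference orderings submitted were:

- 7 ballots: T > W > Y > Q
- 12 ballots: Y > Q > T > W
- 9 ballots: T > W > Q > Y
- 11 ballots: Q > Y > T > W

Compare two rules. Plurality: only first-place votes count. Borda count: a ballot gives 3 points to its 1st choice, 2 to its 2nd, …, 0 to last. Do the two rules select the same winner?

Yes

Plurality first-place counts: W 0, Q 11, T 16, Y 12 → T.
Borda totals: W 32, Q 66, T 71, Y 65 → T.
The two rules agree on T.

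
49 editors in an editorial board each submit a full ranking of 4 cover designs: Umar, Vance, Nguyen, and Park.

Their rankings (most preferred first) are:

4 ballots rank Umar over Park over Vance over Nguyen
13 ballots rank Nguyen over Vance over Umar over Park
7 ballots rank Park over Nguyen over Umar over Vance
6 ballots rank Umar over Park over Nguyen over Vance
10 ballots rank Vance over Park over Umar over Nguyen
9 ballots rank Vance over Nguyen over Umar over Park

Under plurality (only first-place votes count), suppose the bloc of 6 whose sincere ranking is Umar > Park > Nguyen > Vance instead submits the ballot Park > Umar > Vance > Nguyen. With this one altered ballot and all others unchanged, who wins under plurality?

Vance

First-place totals with the altered ballot: Umar 4, Vance 19, Nguyen 13, Park 13.
The winner is unchanged: still Vance.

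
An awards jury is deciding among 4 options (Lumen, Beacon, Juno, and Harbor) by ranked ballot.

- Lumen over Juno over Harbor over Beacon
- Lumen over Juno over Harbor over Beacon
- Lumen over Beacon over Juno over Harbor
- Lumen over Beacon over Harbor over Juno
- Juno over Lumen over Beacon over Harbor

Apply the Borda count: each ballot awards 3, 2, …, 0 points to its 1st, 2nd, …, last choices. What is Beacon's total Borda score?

5

Borda scores:
  Lumen: 3 + 3 + 3 + 3 + 2 = 14
  Beacon: 0 + 0 + 2 + 2 + 1 = 5
  Juno: 2 + 2 + 1 + 0 + 3 = 8
  Harbor: 1 + 1 + 0 + 1 + 0 = 3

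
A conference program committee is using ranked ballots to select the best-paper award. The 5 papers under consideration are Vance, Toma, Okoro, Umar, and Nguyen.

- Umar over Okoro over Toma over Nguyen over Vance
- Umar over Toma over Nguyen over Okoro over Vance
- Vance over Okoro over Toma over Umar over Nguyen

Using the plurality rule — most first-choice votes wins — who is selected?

Umar

First-place vote totals:
  Vance: 1
  Toma: 0
  Okoro: 0
  Umar: 2
  Nguyen: 0
Umar has the most first-place votes.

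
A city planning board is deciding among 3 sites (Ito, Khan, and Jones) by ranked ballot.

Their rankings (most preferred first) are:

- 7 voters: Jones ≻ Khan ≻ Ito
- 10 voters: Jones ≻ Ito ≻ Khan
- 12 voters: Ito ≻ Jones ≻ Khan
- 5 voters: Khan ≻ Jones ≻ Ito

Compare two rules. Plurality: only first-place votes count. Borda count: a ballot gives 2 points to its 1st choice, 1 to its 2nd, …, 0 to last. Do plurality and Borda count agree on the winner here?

Plurality first-place counts: Ito 12, Khan 5, Jones 17 → Jones.
Borda totals: Ito 34, Khan 17, Jones 51 → Jones.
The two rules agree on Jones.

Yes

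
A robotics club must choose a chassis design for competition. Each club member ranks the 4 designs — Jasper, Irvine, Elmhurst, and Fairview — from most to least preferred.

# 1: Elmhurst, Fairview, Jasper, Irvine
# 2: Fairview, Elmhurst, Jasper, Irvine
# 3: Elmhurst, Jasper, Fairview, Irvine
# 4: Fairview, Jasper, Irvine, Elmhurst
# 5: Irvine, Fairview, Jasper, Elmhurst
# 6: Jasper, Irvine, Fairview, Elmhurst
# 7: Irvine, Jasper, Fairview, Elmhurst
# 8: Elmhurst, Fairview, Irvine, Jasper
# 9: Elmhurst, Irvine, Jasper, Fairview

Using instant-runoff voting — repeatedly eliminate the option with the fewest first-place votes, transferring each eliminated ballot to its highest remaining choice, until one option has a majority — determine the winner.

Round 1: Elmhurst 4, Irvine 2, Fairview 2, Jasper 1. Jasper has the fewest and is eliminated.
Round 2: Elmhurst 4, Irvine 3, Fairview 2. Fairview has the fewest and is eliminated.
Round 3: Elmhurst 5, Irvine 4. Elmhurst has a majority.

Elmhurst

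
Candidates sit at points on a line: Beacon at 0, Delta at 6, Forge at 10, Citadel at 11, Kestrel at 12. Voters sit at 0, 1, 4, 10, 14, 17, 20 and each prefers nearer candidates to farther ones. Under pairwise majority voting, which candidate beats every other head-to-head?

With single-peaked preferences on a line, the Condorcet winner is the candidate closest to the median voter.
The median voter (position 10) is closest to Forge at 10.
Check: Forge vs Delta — voters closer to Forge: 4 of 7.

Forge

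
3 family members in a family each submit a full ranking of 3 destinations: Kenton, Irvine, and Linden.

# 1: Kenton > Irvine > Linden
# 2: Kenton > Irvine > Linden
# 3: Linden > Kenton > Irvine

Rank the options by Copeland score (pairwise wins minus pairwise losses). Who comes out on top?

Pairwise results:
  Kenton vs Irvine: Kenton wins 3–0.
  Kenton vs Linden: Kenton wins 2–1.
  Irvine vs Linden: Irvine wins 2–1.
Copeland scores (wins − losses):
  Kenton: 2 − 0 = 2
  Irvine: 1 − 1 = 0
  Linden: 0 − 2 = -2
Kenton has the best Copeland score.

Kenton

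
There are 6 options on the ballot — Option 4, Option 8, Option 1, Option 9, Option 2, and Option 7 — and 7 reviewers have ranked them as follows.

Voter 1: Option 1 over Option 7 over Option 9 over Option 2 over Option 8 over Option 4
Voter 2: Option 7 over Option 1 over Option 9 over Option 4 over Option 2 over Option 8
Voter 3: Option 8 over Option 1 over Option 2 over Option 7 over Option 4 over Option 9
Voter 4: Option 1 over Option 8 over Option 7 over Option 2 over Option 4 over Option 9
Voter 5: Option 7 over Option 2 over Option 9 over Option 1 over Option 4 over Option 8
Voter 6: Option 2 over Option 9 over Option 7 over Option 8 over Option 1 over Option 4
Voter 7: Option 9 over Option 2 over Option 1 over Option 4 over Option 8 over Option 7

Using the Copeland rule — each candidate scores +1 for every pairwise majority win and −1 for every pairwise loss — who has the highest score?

Pairwise results:
  Option 4 vs Option 8: Option 8 wins 4–3.
  Option 4 vs Option 1: Option 1 wins 7–0.
  Option 4 vs Option 9: Option 9 wins 5–2.
  Option 4 vs Option 2: Option 2 wins 6–1.
  Option 4 vs Option 7: Option 7 wins 6–1.
  Option 8 vs Option 1: Option 1 wins 5–2.
  Option 8 vs Option 9: Option 9 wins 5–2.
  Option 8 vs Option 2: Option 2 wins 5–2.
  Option 8 vs Option 7: Option 7 wins 4–3.
  Option 1 vs Option 9: Option 1 wins 4–3.
  Option 1 vs Option 2: Option 1 wins 4–3.
  Option 1 vs Option 7: Option 1 wins 4–3.
  Option 9 vs Option 2: Option 2 wins 4–3.
  Option 9 vs Option 7: Option 7 wins 5–2.
  Option 2 vs Option 7: Option 7 wins 4–3.
Copeland scores (wins − losses):
  Option 4: 0 − 5 = -5
  Option 8: 1 − 4 = -3
  Option 1: 5 − 0 = 5
  Option 9: 2 − 3 = -1
  Option 2: 3 − 2 = 1
  Option 7: 4 − 1 = 3
Option 1 has the best Copeland score.

Option 1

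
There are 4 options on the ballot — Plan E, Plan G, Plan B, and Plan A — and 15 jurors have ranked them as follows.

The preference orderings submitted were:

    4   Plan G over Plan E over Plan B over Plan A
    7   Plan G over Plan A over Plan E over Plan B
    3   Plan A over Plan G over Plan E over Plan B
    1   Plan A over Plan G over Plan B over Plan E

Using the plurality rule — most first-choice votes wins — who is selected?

First-place vote totals:
  Plan E: 0
  Plan G: 11
  Plan B: 0
  Plan A: 4
Plan G has the most first-place votes.

Plan G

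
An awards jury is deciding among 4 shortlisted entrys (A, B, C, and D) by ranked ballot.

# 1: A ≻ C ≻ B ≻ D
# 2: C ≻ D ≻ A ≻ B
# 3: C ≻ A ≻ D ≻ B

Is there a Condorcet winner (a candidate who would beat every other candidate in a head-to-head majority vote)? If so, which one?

C

Head-to-head results (3 voters total):
A vs B: A wins 3–0.
A vs C: C wins 2–1.
A vs D: A wins 2–1.
B vs C: C wins 3–0.
B vs D: D wins 2–1.
C vs D: C wins 3–0.
C beats each rival — A (2–1), B (3–0), D (3–0) — so C is the Condorcet winner.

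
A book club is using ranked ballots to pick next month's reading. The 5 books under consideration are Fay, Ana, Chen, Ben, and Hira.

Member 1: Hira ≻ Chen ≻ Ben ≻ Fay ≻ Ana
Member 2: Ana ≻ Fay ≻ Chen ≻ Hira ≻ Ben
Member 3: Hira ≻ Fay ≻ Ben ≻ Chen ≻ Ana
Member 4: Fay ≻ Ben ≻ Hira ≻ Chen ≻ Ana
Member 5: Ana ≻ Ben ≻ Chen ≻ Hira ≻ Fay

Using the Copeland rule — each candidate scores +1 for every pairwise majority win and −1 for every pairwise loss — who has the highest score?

Pairwise results:
  Fay vs Ana: Fay wins 3–2.
  Fay vs Chen: Fay wins 3–2.
  Fay vs Ben: Fay wins 3–2.
  Fay vs Hira: Hira wins 3–2.
  Ana vs Chen: Chen wins 3–2.
  Ana vs Ben: Ben wins 3–2.
  Ana vs Hira: Hira wins 3–2.
  Chen vs Ben: Ben wins 3–2.
  Chen vs Hira: Hira wins 3–2.
  Ben vs Hira: Hira wins 3–2.
Copeland scores (wins − losses):
  Fay: 3 − 1 = 2
  Ana: 0 − 4 = -4
  Chen: 1 − 3 = -2
  Ben: 2 − 2 = 0
  Hira: 4 − 0 = 4
Hira has the best Copeland score.

Hira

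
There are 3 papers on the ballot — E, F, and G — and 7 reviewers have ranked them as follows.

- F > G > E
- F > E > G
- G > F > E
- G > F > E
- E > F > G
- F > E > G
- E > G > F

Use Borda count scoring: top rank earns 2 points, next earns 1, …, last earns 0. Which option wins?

F

Borda scores:
  E: 0 + 1 + 0 + 0 + 2 + 1 + 2 = 6
  F: 2 + 2 + 1 + 1 + 1 + 2 + 0 = 9
  G: 1 + 0 + 2 + 2 + 0 + 0 + 1 = 6
F has the highest total.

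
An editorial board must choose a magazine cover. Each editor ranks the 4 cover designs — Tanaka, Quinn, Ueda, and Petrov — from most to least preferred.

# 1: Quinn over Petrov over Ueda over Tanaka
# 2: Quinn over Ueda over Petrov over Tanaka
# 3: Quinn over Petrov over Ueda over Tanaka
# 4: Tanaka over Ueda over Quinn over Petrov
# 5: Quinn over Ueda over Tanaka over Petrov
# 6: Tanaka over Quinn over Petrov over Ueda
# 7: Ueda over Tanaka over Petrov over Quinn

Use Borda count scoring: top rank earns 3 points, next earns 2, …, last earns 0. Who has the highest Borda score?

Borda scores:
  Tanaka: 0 + 0 + 0 + 3 + 1 + 3 + 2 = 9
  Quinn: 3 + 3 + 3 + 1 + 3 + 2 + 0 = 15
  Ueda: 1 + 2 + 1 + 2 + 2 + 0 + 3 = 11
  Petrov: 2 + 1 + 2 + 0 + 0 + 1 + 1 = 7
Quinn has the highest total.

Quinn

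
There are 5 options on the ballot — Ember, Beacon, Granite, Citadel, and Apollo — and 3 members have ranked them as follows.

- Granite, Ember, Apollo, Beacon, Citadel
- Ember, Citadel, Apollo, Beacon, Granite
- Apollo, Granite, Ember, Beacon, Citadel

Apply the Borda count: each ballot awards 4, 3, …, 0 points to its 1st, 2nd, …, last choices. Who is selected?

Ember

Borda scores:
  Ember: 3 + 4 + 2 = 9
  Beacon: 1 + 1 + 1 = 3
  Granite: 4 + 0 + 3 = 7
  Citadel: 0 + 3 + 0 = 3
  Apollo: 2 + 2 + 4 = 8
Ember has the highest total.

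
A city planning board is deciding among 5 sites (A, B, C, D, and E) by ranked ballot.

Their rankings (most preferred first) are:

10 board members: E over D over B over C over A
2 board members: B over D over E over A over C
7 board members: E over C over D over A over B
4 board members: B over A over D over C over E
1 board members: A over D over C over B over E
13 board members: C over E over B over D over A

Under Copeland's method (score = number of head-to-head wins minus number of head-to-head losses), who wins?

Pairwise results:
  A vs B: B wins 29–8.
  A vs C: C wins 30–7.
  A vs D: D wins 32–5.
  A vs E: E wins 32–5.
  B vs C: C wins 21–16.
  B vs D: B wins 19–18.
  B vs E: E wins 30–7.
  C vs D: C wins 20–17.
  C vs E: E wins 19–18.
  D vs E: E wins 30–7.
Copeland scores (wins − losses):
  A: 0 − 4 = -4
  B: 2 − 2 = 0
  C: 3 − 1 = 2
  D: 1 − 3 = -2
  E: 4 − 0 = 4
E has the best Copeland score.

E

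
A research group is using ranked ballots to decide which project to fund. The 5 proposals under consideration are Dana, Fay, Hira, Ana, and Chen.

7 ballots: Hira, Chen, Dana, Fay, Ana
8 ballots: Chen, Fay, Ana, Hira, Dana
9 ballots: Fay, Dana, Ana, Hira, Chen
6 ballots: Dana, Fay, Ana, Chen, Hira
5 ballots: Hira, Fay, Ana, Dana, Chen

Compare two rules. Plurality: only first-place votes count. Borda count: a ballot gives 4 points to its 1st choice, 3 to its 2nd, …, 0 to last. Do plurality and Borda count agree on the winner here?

Plurality first-place counts: Dana 6, Fay 9, Hira 12, Ana 0, Chen 8 → Hira.
Borda totals: Dana 70, Fay 100, Hira 65, Ana 56, Chen 59 → Fay.
The two rules disagree: plurality picks Hira, Borda picks Fay.

No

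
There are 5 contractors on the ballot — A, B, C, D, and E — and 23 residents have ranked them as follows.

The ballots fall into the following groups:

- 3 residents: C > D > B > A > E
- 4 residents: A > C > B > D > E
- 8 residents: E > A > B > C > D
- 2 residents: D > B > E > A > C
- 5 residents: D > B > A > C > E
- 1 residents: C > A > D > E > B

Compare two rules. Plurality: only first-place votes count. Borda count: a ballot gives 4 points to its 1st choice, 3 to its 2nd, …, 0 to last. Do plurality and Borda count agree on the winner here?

No

Plurality first-place counts: A 4, B 0, C 4, D 7, E 8 → E.
Borda totals: A 58, B 51, C 41, D 43, E 37 → A.
The two rules disagree: plurality picks E, Borda picks A.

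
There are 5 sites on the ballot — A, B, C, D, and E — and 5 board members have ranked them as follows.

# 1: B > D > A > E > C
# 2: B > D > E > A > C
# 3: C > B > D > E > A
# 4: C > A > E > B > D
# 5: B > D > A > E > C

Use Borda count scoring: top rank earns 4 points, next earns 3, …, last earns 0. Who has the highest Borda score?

B

Borda scores:
  A: 2 + 1 + 0 + 3 + 2 = 8
  B: 4 + 4 + 3 + 1 + 4 = 16
  C: 0 + 0 + 4 + 4 + 0 = 8
  D: 3 + 3 + 2 + 0 + 3 = 11
  E: 1 + 2 + 1 + 2 + 1 = 7
B has the highest total.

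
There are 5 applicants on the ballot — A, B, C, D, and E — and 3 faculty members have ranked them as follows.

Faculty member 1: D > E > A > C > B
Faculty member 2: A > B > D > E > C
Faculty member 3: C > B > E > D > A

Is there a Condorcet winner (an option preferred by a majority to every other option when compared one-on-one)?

No

Head-to-head results (3 voters total):
A vs B: A wins 2–1.
A vs C: A wins 2–1.
A vs D: D wins 2–1.
A vs E: E wins 2–1.
B vs C: C wins 2–1.
B vs D: B wins 2–1.
B vs E: B wins 2–1.
C vs D: D wins 2–1.
C vs E: E wins 2–1.
D vs E: D wins 2–1.
No candidate beats all others: A beats B beats D beats A, a majority cycle.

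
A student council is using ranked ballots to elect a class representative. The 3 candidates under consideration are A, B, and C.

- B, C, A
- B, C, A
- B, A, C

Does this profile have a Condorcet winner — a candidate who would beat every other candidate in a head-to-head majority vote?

Yes

Head-to-head results (3 voters total):
A vs B: B wins 3–0.
A vs C: C wins 2–1.
B vs C: B wins 3–0.
B beats each rival — A (3–0), C (3–0) — so B is the Condorcet winner.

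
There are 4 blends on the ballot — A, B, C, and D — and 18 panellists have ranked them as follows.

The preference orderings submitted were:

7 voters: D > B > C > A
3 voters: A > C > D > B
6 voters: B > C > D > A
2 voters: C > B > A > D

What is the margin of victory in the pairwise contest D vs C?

4

Ballots ranking D above C: 7.
Ballots ranking C above D: 3+6+2 = 11.
C wins 11–7, a margin of 4.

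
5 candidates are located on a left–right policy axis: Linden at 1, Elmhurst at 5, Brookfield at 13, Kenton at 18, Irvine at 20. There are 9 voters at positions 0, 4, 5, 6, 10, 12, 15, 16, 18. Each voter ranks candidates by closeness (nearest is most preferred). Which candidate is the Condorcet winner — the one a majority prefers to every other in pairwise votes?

With single-peaked preferences on a line, the Condorcet winner is the candidate closest to the median voter.
The median voter (position 10) is closest to Brookfield at 13.
Check: Brookfield vs Irvine — voters closer to Brookfield: 8 of 9.

Brookfield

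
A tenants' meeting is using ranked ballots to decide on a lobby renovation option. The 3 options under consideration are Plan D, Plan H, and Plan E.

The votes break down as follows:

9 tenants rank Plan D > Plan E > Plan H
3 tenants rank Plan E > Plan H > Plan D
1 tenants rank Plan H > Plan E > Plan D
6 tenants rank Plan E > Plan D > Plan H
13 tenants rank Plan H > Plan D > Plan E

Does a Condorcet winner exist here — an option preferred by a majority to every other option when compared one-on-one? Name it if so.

Head-to-head results (32 voters total):
Plan D vs Plan H: Plan H wins 17–15.
Plan D vs Plan E: Plan D wins 22–10.
Plan H vs Plan E: Plan E wins 18–14.
No candidate beats all others: Plan D beats Plan E beats Plan H beats Plan D, a majority cycle.

There is no Condorcet winner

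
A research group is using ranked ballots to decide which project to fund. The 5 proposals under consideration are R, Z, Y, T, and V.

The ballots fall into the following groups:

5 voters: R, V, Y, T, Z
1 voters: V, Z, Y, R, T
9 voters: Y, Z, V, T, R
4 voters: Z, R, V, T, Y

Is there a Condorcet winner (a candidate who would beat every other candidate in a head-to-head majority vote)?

Head-to-head results (19 voters total):
R vs Z: Z wins 14–5.
R vs Y: Y wins 10–9.
R vs T: R wins 10–9.
R vs V: V wins 10–9.
Z vs Y: Y wins 14–5.
Z vs T: Z wins 14–5.
Z vs V: Z wins 13–6.
Y vs T: Y wins 15–4.
Y vs V: V wins 10–9.
T vs V: V wins 19–0.
No candidate beats all others: Z beats V beats Y beats Z, a majority cycle.

No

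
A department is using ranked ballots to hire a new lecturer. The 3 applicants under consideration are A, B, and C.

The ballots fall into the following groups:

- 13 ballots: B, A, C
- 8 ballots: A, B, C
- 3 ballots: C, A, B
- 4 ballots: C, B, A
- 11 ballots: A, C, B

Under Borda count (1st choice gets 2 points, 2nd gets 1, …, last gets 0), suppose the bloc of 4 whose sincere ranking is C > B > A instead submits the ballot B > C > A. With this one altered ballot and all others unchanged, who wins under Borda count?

Borda totals with the altered ballot: A 54, B 42, C 21.
The winner is unchanged: still A.

A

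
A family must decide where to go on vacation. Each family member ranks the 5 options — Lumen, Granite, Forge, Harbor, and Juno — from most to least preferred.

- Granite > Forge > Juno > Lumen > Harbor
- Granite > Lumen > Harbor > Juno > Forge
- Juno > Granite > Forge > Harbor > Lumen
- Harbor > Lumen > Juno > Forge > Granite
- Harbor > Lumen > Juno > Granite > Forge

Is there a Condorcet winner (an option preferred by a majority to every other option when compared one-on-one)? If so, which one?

None — there is no Condorcet winner

Head-to-head results (5 voters total):
Lumen vs Granite: Granite wins 3–2.
Lumen vs Forge: Lumen wins 3–2.
Lumen vs Harbor: Harbor wins 3–2.
Lumen vs Juno: Lumen wins 3–2.
Granite vs Forge: Granite wins 4–1.
Granite vs Harbor: Granite wins 3–2.
Granite vs Juno: Juno wins 3–2.
Forge vs Harbor: Harbor wins 3–2.
Forge vs Juno: Juno wins 4–1.
Harbor vs Juno: Harbor wins 3–2.
No candidate beats all others: Lumen beats Juno beats Granite beats Lumen, a majority cycle.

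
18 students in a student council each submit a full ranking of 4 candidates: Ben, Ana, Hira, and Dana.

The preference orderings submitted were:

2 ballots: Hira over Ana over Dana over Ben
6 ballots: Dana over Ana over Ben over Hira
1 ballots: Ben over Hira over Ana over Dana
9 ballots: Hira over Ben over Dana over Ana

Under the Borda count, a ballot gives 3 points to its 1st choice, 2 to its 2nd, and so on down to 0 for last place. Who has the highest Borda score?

Hira

Borda scores:
  Ben: 2·0 + 6·1 + 3 + 9·2 = 27
  Ana: 2·2 + 6·2 + 1 + 9·0 = 17
  Hira: 2·3 + 6·0 + 2 + 9·3 = 35
  Dana: 2·1 + 6·3 + 0 + 9·1 = 29
Hira has the highest total.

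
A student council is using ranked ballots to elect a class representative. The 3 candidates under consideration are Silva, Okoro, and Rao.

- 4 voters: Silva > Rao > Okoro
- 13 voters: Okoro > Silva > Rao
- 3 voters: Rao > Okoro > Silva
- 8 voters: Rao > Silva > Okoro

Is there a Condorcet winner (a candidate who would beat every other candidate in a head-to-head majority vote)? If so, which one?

There is no Condorcet winner

Head-to-head results (28 voters total):
Silva vs Okoro: Okoro wins 16–12.
Silva vs Rao: Silva wins 17–11.
Okoro vs Rao: Rao wins 15–13.
No candidate beats all others: Silva beats Rao beats Okoro beats Silva, a majority cycle.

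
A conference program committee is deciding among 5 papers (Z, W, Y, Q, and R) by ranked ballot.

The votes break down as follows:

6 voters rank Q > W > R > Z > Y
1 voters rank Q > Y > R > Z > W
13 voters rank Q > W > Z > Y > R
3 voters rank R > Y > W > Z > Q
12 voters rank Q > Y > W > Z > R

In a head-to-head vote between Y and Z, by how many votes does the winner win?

3

Ballots ranking Y above Z: 1+3+12 = 16.
Ballots ranking Z above Y: 6+13 = 19.
Z wins 19–16, a margin of 3.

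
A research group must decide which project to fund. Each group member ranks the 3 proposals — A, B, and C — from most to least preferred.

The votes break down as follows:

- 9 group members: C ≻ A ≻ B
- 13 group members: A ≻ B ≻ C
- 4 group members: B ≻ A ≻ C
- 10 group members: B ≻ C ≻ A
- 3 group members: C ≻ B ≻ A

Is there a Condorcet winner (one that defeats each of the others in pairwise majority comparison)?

No

Head-to-head results (39 voters total):
A vs B: A wins 22–17.
A vs C: C wins 22–17.
B vs C: B wins 27–12.
No candidate beats all others: A beats B beats C beats A, a majority cycle.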